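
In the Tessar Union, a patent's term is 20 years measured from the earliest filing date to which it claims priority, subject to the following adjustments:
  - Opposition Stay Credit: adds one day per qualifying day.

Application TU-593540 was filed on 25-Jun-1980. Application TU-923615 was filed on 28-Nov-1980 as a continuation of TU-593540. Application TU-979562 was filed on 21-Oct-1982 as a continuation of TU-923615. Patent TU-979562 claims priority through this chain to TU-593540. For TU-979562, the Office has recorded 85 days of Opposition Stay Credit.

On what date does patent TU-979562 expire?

September 18, 2000

Earliest priority filing: 25 June 1980.
Base term: 25 June 1980 + 20 years → 25 June 2000.
Opposition Stay Credit: +85 days → 18 September 2000.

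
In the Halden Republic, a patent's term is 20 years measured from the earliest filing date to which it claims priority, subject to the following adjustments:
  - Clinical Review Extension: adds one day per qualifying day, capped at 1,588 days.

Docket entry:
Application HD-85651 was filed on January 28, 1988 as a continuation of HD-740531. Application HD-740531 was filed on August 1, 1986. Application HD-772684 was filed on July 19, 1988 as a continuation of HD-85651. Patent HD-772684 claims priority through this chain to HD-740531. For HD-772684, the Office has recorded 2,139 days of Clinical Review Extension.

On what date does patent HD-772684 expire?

2010-12-06

Earliest priority filing: 1 August 1986.
Base term: 1 August 1986 + 20 years → 1 August 2006.
Clinical Review Extension: 2139 days claimed exceeds the 1588-day cap, so +1588 days → 6 December 2010.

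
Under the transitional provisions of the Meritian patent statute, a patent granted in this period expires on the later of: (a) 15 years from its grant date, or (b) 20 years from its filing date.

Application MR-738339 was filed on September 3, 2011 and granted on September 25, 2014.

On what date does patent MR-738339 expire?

(a) grant + 15 years → 25 September 2029.
(b) filing + 20 years → 3 September 2031.
Later of the two: 3 September 2031.

September 3, 2031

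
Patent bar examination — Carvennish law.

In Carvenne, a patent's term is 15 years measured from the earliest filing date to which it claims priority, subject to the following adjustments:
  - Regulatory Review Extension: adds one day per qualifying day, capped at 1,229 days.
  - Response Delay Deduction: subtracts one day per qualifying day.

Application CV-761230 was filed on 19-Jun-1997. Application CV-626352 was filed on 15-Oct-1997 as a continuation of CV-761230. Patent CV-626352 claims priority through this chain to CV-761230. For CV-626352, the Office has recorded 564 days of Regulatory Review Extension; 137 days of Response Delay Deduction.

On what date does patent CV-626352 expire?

2013-08-20

Earliest priority filing: 19 June 1997.
Base term: 19 June 1997 + 15 years → 19 June 2012.
Regulatory Review Extension: 564 days (within the 1229-day cap) → +564 days → 4 January 2014.
Response Delay Deduction: −137 days → 20 August 2013.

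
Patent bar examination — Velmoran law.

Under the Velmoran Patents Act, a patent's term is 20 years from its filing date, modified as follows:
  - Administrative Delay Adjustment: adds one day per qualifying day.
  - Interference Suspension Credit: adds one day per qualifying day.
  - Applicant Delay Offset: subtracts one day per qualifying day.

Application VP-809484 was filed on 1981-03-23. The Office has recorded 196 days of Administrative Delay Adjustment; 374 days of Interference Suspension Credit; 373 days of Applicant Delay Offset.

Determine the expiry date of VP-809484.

October 6, 2001

Base term: filing date + 20 years → 23 March 2001.
Administrative Delay Adjustment: +196 days → 5 October 2001.
Interference Suspension Credit: +374 days → 14 October 2002.
Applicant Delay Offset: −373 days → 6 October 2001.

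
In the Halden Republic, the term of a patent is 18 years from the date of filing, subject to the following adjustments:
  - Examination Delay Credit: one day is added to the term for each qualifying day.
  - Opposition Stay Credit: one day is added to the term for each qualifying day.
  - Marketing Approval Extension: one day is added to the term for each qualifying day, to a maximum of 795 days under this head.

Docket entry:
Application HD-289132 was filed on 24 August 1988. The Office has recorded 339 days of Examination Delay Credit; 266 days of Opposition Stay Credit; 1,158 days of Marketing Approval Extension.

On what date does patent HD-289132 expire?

Base term: filing date + 18 years → 24 August 2006.
Examination Delay Credit: +339 days → 29 July 2007.
Opposition Stay Credit: +266 days → 20 April 2008.
Marketing Approval Extension: 1158 days claimed exceeds the 795-day cap, so +795 days → 24 June 2010.

2010-06-24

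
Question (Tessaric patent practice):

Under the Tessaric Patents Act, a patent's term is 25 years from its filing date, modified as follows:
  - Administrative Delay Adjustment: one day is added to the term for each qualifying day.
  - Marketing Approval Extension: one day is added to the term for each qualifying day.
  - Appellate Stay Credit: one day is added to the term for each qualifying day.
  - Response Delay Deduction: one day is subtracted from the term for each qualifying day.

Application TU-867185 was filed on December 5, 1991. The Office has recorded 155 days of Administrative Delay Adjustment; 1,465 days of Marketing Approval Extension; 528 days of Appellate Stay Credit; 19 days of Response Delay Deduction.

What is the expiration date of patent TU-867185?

Base term: filing date + 25 years → 5 December 2016.
Administrative Delay Adjustment: +155 days → 9 May 2017.
Marketing Approval Extension: +1465 days → 13 May 2021.
Appellate Stay Credit: +528 days → 23 October 2022.
Response Delay Deduction: −19 days → 4 October 2022.

2022-10-04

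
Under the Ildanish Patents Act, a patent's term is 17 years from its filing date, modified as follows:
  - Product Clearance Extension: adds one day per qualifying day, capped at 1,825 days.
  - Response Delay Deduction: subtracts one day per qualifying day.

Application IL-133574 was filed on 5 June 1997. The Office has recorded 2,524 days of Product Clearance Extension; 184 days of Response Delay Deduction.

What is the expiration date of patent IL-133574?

2018-12-02

Base term: filing date + 17 years → 5 June 2014.
Product Clearance Extension: 2524 days claimed exceeds the 1825-day cap, so +1825 days → 4 June 2019.
Response Delay Deduction: −184 days → 2 December 2018.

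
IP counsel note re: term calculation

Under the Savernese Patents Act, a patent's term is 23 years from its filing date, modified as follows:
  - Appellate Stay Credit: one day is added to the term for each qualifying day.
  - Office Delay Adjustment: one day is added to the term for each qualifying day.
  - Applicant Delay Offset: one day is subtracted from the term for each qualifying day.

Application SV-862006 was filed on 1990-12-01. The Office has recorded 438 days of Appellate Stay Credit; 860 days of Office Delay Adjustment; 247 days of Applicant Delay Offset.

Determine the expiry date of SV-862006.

2016-10-17

Base term: filing date + 23 years → 1 December 2013.
Appellate Stay Credit: +438 days → 12 February 2015.
Office Delay Adjustment: +860 days → 21 June 2017.
Applicant Delay Offset: −247 days → 17 October 2016.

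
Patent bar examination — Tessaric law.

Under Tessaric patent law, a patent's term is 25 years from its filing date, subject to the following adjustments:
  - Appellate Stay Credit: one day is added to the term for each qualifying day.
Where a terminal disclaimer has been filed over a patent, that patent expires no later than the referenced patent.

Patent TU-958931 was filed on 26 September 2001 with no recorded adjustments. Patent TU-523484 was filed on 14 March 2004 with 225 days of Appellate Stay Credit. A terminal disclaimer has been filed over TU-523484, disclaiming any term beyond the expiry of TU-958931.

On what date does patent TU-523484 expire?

Natural term of TU-523484:
  Base: filing + 25 years → 14 March 2029.
  Appellate Stay Credit: +225 days → 25 October 2029.
Expiry of referenced patent TU-958931:
  Base: filing + 25 years → 26 September 2026.
Terminal disclaimer: TU-523484 expires on the earlier of 25 October 2029 and 26 September 2026.

2026-09-26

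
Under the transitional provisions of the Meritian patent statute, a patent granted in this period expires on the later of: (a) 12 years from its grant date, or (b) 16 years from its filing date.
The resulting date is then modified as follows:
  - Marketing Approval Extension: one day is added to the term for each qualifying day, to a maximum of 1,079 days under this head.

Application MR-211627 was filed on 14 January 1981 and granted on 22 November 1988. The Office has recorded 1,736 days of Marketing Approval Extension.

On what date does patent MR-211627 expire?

(a) grant + 12 years → 22 November 2000.
(b) filing + 16 years → 14 January 1997.
Later of the two: 22 November 2000.
Marketing Approval Extension: 1736 days claimed exceeds the 1079-day cap, so +1079 days → 6 November 2003.

2003-11-06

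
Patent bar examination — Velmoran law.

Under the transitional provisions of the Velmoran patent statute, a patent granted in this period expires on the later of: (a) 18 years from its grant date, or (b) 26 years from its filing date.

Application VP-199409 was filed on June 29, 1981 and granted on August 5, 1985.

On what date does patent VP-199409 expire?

(a) grant + 18 years → 5 August 2003.
(b) filing + 26 years → 29 June 2007.
Later of the two: 29 June 2007.

2007-06-29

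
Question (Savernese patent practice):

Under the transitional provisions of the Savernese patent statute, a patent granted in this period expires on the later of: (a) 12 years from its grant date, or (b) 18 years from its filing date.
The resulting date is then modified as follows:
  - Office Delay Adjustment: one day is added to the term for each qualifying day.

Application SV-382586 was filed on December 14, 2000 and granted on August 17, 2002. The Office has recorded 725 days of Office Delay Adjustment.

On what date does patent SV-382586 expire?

2020-12-08

(a) grant + 12 years → 17 August 2014.
(b) filing + 18 years → 14 December 2018.
Later of the two: 14 December 2018.
Office Delay Adjustment: +725 days → 8 December 2020.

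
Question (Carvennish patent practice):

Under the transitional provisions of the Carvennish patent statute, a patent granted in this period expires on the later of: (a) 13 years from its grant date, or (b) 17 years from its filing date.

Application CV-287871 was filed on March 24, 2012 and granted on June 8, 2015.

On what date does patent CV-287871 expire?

(a) grant + 13 years → 8 June 2028.
(b) filing + 17 years → 24 March 2029.
Later of the two: 24 March 2029.

2029-03-24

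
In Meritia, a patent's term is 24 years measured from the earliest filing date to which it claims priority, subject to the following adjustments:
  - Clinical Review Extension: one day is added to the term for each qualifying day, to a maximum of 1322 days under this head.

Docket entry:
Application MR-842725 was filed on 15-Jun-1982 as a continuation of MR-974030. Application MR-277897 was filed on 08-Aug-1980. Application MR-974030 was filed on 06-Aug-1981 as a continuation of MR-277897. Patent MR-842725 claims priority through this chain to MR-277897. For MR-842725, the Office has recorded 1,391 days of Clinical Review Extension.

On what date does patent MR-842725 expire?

March 22, 2008

Earliest priority filing: 8 August 1980.
Base term: 8 August 1980 + 24 years → 8 August 2004.
Clinical Review Extension: 1391 days claimed exceeds the 1322-day cap, so +1322 days → 22 March 2008.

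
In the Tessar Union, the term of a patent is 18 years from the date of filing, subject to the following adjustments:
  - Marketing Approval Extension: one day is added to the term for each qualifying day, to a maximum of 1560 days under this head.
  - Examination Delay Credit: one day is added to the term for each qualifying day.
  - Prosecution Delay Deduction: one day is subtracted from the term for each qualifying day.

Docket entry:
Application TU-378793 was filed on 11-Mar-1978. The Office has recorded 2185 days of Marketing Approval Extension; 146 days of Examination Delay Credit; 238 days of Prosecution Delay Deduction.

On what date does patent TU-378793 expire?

March 18, 2000

Base term: filing date + 18 years → 11 March 1996.
Marketing Approval Extension: 2185 days claimed exceeds the 1560-day cap, so +1560 days → 18 June 2000.
Examination Delay Credit: +146 days → 11 November 2000.
Prosecution Delay Deduction: −238 days → 18 March 2000.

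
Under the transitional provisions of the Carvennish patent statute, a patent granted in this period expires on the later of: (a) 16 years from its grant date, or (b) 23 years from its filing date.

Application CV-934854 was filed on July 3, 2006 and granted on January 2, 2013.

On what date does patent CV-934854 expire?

(a) grant + 16 years → 2 January 2029.
(b) filing + 23 years → 3 July 2029.
Later of the two: 3 July 2029.

2029-07-03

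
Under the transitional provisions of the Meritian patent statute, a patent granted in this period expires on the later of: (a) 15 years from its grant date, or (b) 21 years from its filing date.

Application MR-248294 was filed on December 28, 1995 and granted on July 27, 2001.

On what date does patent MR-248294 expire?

2016-12-28

(a) grant + 15 years → 27 July 2016.
(b) filing + 21 years → 28 December 2016.
Later of the two: 28 December 2016.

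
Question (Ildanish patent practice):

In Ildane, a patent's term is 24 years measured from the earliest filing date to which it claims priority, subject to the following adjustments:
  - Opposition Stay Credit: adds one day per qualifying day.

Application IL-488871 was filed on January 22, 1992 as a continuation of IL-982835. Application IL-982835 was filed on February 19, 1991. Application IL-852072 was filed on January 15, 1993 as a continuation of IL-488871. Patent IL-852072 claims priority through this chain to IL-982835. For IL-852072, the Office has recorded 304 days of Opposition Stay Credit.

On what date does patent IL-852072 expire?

December 20, 2015

Earliest priority filing: 19 February 1991.
Base term: 19 February 1991 + 24 years → 19 February 2015.
Opposition Stay Credit: +304 days → 20 December 2015.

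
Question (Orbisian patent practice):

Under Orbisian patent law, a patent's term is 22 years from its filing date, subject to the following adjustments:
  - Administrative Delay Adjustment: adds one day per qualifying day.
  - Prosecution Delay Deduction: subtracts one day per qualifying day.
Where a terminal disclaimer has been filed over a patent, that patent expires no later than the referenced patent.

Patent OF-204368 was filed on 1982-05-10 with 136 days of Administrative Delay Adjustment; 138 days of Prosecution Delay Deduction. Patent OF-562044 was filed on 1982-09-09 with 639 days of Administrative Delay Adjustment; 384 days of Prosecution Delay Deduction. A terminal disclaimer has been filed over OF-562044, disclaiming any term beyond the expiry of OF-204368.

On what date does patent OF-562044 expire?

May 8, 2004

Natural term of OF-562044:
  Base: filing + 22 years → 9 September 2004.
  Administrative Delay Adjustment: +639 days → 10 June 2006.
  Prosecution Delay Deduction: −384 days → 22 May 2005.
Expiry of referenced patent OF-204368:
  Base: filing + 22 years → 10 May 2004.
  Administrative Delay Adjustment: +136 days → 23 September 2004.
  Prosecution Delay Deduction: −138 days → 8 May 2004.
Terminal disclaimer: OF-562044 expires on the earlier of 22 May 2005 and 8 May 2004.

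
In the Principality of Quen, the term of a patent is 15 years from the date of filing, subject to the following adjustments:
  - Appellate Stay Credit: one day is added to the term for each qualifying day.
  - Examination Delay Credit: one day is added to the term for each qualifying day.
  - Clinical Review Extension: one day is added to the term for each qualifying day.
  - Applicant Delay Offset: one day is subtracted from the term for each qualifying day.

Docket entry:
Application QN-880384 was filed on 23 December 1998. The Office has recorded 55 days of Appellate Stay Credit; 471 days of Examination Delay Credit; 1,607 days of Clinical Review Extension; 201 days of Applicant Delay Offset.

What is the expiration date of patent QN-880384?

2019-04-08

Base term: filing date + 15 years → 23 December 2013.
Appellate Stay Credit: +55 days → 16 February 2014.
Examination Delay Credit: +471 days → 2 June 2015.
Clinical Review Extension: +1607 days → 26 October 2019.
Applicant Delay Offset: −201 days → 8 April 2019.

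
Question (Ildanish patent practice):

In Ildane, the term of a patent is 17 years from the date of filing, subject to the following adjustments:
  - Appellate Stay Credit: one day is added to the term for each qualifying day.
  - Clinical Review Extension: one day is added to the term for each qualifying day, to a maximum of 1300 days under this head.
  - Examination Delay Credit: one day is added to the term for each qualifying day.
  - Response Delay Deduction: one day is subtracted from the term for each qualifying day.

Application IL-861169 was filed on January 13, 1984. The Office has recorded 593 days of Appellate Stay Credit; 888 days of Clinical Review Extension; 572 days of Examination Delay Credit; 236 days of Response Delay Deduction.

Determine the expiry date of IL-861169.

Base term: filing date + 17 years → 13 January 2001.
Appellate Stay Credit: +593 days → 29 August 2002.
Clinical Review Extension: 888 days (within the 1300-day cap) → +888 days → 2 February 2005.
Examination Delay Credit: +572 days → 28 August 2006.
Response Delay Deduction: −236 days → 4 January 2006.

2006-01-04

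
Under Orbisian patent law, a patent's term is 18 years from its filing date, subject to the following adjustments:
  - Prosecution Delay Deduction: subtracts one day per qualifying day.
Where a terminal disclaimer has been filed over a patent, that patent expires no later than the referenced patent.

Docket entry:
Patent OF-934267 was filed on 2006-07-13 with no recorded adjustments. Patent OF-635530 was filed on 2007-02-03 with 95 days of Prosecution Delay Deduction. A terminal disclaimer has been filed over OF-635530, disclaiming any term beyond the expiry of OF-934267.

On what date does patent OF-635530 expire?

July 13, 2024

Natural term of OF-635530:
  Base: filing + 18 years → 3 February 2025.
  Prosecution Delay Deduction: −95 days → 31 October 2024.
Expiry of referenced patent OF-934267:
  Base: filing + 18 years → 13 July 2024.
Terminal disclaimer: OF-635530 expires on the earlier of 31 October 2024 and 13 July 2024.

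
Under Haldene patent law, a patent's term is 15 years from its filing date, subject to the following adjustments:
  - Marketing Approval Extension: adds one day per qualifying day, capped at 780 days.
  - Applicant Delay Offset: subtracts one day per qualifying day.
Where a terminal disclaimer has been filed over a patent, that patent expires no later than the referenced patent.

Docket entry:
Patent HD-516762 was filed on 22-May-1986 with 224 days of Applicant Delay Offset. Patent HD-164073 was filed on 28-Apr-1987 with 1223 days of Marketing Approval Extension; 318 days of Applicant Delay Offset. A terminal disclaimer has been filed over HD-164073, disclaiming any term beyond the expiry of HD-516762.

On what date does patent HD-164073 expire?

2000-10-10

Natural term of HD-164073:
  Base: filing + 15 years → 28 April 2002.
  Marketing Approval Extension: 1223 days claimed exceeds the 780-day cap, so +780 days → 16 June 2004.
  Applicant Delay Offset: −318 days → 3 August 2003.
Expiry of referenced patent HD-516762:
  Base: filing + 15 years → 22 May 2001.
  Applicant Delay Offset: −224 days → 10 October 2000.
Terminal disclaimer: HD-164073 expires on the earlier of 3 August 2003 and 10 October 2000.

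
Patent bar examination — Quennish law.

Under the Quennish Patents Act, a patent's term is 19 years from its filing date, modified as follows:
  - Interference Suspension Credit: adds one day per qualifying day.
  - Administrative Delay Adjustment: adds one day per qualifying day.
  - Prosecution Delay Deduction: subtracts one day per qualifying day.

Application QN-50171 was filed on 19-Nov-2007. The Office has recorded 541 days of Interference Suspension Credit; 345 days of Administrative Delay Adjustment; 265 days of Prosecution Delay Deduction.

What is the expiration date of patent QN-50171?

August 1, 2028

Base term: filing date + 19 years → 19 November 2026.
Interference Suspension Credit: +541 days → 13 May 2028.
Administrative Delay Adjustment: +345 days → 23 April 2029.
Prosecution Delay Deduction: −265 days → 1 August 2028.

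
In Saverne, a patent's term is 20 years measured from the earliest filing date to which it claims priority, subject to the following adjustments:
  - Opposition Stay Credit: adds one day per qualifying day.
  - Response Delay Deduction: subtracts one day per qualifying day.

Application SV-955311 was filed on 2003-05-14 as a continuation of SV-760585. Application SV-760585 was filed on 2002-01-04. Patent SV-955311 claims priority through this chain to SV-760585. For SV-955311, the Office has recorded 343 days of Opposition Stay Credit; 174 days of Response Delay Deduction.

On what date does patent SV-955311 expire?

June 22, 2022

Earliest priority filing: 4 January 2002.
Base term: 4 January 2002 + 20 years → 4 January 2022.
Opposition Stay Credit: +343 days → 13 December 2022.
Response Delay Deduction: −174 days → 22 June 2022.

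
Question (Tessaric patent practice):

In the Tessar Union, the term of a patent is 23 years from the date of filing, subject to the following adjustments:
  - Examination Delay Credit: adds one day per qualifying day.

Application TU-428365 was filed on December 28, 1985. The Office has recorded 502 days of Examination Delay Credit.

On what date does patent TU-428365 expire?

2010-05-14

Base term: filing date + 23 years → 28 December 2008.
Examination Delay Credit: +502 days → 14 May 2010.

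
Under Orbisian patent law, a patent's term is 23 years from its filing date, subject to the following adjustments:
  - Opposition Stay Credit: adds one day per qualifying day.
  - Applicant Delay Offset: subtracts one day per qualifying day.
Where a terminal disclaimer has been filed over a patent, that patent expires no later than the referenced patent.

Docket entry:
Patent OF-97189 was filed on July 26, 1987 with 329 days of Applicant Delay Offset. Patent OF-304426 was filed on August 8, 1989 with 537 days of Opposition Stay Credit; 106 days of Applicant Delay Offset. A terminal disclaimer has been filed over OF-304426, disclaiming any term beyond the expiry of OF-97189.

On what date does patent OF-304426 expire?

Natural term of OF-304426:
  Base: filing + 23 years → 8 August 2012.
  Opposition Stay Credit: +537 days → 27 January 2014.
  Applicant Delay Offset: −106 days → 13 October 2013.
Expiry of referenced patent OF-97189:
  Base: filing + 23 years → 26 July 2010.
  Applicant Delay Offset: −329 days → 31 August 2009.
Terminal disclaimer: OF-304426 expires on the earlier of 13 October 2013 and 31 August 2009.

August 31, 2009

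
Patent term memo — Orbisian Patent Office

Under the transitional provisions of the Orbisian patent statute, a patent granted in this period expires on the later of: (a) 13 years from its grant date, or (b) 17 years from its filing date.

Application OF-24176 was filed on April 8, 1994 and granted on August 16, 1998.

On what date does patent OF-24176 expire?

2011-08-16

(a) grant + 13 years → 16 August 2011.
(b) filing + 17 years → 8 April 2011.
Later of the two: 16 August 2011.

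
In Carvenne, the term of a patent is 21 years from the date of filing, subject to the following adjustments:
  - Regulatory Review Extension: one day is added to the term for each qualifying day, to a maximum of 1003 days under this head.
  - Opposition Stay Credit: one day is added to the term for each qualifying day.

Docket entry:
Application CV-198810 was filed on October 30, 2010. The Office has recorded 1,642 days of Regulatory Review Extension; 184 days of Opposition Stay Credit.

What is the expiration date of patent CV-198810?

Base term: filing date + 21 years → 30 October 2031.
Regulatory Review Extension: 1642 days claimed exceeds the 1003-day cap, so +1003 days → 29 July 2034.
Opposition Stay Credit: +184 days → 29 January 2035.

2035-01-29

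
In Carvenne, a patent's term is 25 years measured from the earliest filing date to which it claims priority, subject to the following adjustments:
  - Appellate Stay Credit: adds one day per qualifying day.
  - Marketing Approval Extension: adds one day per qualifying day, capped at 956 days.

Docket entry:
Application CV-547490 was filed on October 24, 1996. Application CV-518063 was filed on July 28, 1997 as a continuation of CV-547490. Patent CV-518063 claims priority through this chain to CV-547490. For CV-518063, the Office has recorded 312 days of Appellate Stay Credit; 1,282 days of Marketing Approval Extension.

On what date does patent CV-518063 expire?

Earliest priority filing: 24 October 1996.
Base term: 24 October 1996 + 25 years → 24 October 2021.
Appellate Stay Credit: +312 days → 1 September 2022.
Marketing Approval Extension: 1282 days claimed exceeds the 956-day cap, so +956 days → 14 April 2025.

2025-04-14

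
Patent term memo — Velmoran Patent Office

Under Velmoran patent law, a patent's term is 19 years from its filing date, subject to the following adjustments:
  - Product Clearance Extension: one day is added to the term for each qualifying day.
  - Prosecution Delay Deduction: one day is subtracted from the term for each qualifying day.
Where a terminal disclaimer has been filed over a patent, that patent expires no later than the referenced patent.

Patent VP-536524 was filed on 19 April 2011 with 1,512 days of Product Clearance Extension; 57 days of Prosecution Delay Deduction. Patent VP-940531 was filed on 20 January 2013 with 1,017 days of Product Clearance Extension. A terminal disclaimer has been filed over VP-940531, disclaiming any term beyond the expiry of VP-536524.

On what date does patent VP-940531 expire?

Natural term of VP-940531:
  Base: filing + 19 years → 20 January 2032.
  Product Clearance Extension: +1017 days → 2 November 2034.
Expiry of referenced patent VP-536524:
  Base: filing + 19 years → 19 April 2030.
  Product Clearance Extension: +1512 days → 9 June 2034.
  Prosecution Delay Deduction: −57 days → 13 April 2034.
Terminal disclaimer: VP-940531 expires on the earlier of 2 November 2034 and 13 April 2034.

April 13, 2034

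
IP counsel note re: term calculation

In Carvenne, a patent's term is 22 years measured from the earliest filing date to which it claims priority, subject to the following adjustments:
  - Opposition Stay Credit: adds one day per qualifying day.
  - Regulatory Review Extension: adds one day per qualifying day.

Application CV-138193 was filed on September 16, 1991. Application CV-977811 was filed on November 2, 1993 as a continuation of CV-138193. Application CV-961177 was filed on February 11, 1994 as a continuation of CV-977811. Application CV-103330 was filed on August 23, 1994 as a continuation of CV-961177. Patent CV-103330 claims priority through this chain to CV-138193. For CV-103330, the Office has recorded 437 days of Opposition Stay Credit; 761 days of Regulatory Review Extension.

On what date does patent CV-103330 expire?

Earliest priority filing: 16 September 1991.
Base term: 16 September 1991 + 22 years → 16 September 2013.
Opposition Stay Credit: +437 days → 27 November 2014.
Regulatory Review Extension: +761 days → 27 December 2016.

December 27, 2016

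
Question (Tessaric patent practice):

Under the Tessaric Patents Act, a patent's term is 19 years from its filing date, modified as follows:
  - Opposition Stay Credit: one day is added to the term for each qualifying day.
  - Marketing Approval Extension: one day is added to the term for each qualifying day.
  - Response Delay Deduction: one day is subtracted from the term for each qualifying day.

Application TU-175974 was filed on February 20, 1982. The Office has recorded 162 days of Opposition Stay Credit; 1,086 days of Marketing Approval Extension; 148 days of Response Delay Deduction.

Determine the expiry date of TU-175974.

February 25, 2004

Base term: filing date + 19 years → 20 February 2001.
Opposition Stay Credit: +162 days → 1 August 2001.
Marketing Approval Extension: +1086 days → 22 July 2004.
Response Delay Deduction: −148 days → 25 February 2004.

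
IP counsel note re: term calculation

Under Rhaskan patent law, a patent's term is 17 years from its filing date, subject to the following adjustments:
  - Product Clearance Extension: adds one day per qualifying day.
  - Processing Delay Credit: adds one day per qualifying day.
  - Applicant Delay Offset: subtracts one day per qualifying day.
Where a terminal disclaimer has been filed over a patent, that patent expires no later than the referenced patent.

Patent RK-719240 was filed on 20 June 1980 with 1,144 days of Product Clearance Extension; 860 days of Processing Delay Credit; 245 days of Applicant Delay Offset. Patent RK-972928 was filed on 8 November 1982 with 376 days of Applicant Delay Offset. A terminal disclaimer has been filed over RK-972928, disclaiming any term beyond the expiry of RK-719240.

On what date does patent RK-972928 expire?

Natural term of RK-972928:
  Base: filing + 17 years → 8 November 1999.
  Applicant Delay Offset: −376 days → 28 October 1998.
Expiry of referenced patent RK-719240:
  Base: filing + 17 years → 20 June 1997.
  Product Clearance Extension: +1144 days → 7 August 2000.
  Processing Delay Credit: +860 days → 15 December 2002.
  Applicant Delay Offset: −245 days → 14 April 2002.
Terminal disclaimer: RK-972928 expires on the earlier of 28 October 1998 and 14 April 2002.

October 28, 1998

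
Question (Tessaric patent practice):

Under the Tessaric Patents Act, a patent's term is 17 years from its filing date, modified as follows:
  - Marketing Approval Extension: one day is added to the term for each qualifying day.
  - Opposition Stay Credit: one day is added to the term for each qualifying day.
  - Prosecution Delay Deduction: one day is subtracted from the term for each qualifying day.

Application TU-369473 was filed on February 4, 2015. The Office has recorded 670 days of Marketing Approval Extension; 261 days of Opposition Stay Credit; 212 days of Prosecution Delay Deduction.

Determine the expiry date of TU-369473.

January 23, 2034

Base term: filing date + 17 years → 4 February 2032.
Marketing Approval Extension: +670 days → 5 December 2033.
Opposition Stay Credit: +261 days → 23 August 2034.
Prosecution Delay Deduction: −212 days → 23 January 2034.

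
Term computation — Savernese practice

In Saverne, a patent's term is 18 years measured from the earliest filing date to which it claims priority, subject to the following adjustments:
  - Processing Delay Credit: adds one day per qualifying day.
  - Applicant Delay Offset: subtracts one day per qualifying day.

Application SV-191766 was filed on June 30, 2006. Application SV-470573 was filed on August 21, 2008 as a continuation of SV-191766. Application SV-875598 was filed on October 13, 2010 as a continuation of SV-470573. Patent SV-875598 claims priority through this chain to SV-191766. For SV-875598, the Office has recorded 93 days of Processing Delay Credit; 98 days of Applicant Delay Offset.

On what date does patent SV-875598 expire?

Earliest priority filing: 30 June 2006.
Base term: 30 June 2006 + 18 years → 30 June 2024.
Processing Delay Credit: +93 days → 1 October 2024.
Applicant Delay Offset: −98 days → 25 June 2024.

2024-06-25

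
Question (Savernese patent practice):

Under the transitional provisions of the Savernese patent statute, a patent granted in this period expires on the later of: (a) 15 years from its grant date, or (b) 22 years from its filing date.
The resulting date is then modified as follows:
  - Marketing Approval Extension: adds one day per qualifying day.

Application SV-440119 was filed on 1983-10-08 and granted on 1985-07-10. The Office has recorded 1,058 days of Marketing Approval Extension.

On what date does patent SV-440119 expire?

2008-08-31

(a) grant + 15 years → 10 July 2000.
(b) filing + 22 years → 8 October 2005.
Later of the two: 8 October 2005.
Marketing Approval Extension: +1058 days → 31 August 2008.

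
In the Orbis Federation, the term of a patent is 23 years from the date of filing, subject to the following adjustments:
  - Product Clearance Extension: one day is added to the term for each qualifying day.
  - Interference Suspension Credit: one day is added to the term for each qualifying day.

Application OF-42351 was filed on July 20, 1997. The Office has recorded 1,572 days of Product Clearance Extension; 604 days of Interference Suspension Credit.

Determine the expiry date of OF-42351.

2026-07-05

Base term: filing date + 23 years → 20 July 2020.
Product Clearance Extension: +1572 days → 8 November 2024.
Interference Suspension Credit: +604 days → 5 July 2026.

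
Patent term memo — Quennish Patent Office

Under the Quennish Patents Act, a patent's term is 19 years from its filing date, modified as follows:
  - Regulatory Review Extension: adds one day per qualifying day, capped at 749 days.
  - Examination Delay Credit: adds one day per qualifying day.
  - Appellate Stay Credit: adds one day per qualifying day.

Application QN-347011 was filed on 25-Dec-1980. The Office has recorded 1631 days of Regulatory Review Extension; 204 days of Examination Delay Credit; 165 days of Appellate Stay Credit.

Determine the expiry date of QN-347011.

Base term: filing date + 19 years → 25 December 1999.
Regulatory Review Extension: 1631 days claimed exceeds the 749-day cap, so +749 days → 12 January 2002.
Examination Delay Credit: +204 days → 4 August 2002.
Appellate Stay Credit: +165 days → 16 January 2003.

January 16, 2003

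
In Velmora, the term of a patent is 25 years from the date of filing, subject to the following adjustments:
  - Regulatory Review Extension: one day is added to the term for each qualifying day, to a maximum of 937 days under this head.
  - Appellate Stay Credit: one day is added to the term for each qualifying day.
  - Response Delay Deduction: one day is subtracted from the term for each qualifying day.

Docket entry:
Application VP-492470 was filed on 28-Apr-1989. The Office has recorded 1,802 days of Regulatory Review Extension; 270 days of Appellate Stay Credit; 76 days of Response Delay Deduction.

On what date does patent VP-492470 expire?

Base term: filing date + 25 years → 28 April 2014.
Regulatory Review Extension: 1802 days claimed exceeds the 937-day cap, so +937 days → 20 November 2016.
Appellate Stay Credit: +270 days → 17 August 2017.
Response Delay Deduction: −76 days → 2 June 2017.

2017-06-02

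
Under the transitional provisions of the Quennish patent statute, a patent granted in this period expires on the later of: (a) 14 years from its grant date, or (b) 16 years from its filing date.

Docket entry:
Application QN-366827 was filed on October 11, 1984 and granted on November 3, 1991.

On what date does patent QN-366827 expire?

(a) grant + 14 years → 3 November 2005.
(b) filing + 16 years → 11 October 2000.
Later of the two: 3 November 2005.

November 3, 2005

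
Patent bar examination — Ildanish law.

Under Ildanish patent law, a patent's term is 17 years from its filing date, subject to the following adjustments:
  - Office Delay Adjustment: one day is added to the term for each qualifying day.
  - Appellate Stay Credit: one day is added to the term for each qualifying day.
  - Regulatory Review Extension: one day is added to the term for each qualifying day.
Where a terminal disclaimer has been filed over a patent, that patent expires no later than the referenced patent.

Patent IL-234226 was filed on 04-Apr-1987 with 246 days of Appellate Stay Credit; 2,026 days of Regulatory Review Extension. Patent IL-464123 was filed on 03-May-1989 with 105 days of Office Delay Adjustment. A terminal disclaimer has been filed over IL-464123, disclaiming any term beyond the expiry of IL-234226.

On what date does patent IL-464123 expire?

August 16, 2006

Natural term of IL-464123:
  Base: filing + 17 years → 3 May 2006.
  Office Delay Adjustment: +105 days → 16 August 2006.
Expiry of referenced patent IL-234226:
  Base: filing + 17 years → 4 April 2004.
  Appellate Stay Credit: +246 days → 6 December 2004.
  Regulatory Review Extension: +2026 days → 24 June 2010.
Terminal disclaimer: IL-464123 expires on the earlier of 16 August 2006 and 24 June 2010.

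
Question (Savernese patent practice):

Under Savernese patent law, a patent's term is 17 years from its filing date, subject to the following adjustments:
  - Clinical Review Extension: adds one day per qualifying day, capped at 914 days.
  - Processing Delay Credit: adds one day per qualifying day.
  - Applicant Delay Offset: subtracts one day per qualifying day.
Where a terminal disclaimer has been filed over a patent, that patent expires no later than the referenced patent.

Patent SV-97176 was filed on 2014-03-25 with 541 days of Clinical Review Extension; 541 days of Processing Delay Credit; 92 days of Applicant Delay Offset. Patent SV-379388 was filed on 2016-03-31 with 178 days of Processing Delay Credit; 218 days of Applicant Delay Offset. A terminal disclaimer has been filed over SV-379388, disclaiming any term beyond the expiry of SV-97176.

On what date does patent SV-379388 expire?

2033-02-19

Natural term of SV-379388:
  Base: filing + 17 years → 31 March 2033.
  Processing Delay Credit: +178 days → 25 September 2033.
  Applicant Delay Offset: −218 days → 19 February 2033.
Expiry of referenced patent SV-97176:
  Base: filing + 17 years → 25 March 2031.
  Clinical Review Extension: 541 days (within the 914-day cap) → +541 days → 16 September 2032.
  Processing Delay Credit: +541 days → 11 March 2034.
  Applicant Delay Offset: −92 days → 9 December 2033.
Terminal disclaimer: SV-379388 expires on the earlier of 19 February 2033 and 9 December 2033.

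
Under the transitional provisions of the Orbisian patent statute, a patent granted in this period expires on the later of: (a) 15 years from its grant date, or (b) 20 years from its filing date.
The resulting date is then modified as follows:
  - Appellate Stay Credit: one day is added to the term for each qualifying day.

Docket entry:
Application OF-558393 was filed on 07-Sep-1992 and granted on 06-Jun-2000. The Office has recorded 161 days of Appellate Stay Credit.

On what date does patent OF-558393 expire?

November 14, 2015

(a) grant + 15 years → 6 June 2015.
(b) filing + 20 years → 7 September 2012.
Later of the two: 6 June 2015.
Appellate Stay Credit: +161 days → 14 November 2015.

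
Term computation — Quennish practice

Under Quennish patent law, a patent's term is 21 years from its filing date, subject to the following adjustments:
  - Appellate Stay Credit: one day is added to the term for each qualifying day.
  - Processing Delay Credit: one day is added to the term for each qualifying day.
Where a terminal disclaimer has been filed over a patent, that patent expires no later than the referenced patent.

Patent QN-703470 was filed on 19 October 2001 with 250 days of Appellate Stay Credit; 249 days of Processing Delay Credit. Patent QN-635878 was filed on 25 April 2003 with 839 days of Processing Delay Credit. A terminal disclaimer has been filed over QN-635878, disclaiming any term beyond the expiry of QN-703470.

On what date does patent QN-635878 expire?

Natural term of QN-635878:
  Base: filing + 21 years → 25 April 2024.
  Processing Delay Credit: +839 days → 12 August 2026.
Expiry of referenced patent QN-703470:
  Base: filing + 21 years → 19 October 2022.
  Appellate Stay Credit: +250 days → 26 June 2023.
  Processing Delay Credit: +249 days → 1 March 2024.
Terminal disclaimer: QN-635878 expires on the earlier of 12 August 2026 and 1 March 2024.

March 1, 2024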